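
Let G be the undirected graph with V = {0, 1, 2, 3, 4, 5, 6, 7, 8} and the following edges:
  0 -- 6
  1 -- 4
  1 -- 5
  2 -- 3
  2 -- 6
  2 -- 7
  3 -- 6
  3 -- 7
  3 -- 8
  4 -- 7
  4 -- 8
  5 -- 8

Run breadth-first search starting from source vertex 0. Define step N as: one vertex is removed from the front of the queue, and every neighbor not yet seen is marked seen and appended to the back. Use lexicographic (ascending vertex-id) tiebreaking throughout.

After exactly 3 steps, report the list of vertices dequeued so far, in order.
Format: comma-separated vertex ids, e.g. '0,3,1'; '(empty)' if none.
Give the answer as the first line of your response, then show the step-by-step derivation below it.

0,6,2

step 1: dequeue 0; queue=[6]; order=0
step 2: dequeue 6; queue=[2,3]; order=0,6
step 3: dequeue 2; queue=[3,7]; order=0,6,2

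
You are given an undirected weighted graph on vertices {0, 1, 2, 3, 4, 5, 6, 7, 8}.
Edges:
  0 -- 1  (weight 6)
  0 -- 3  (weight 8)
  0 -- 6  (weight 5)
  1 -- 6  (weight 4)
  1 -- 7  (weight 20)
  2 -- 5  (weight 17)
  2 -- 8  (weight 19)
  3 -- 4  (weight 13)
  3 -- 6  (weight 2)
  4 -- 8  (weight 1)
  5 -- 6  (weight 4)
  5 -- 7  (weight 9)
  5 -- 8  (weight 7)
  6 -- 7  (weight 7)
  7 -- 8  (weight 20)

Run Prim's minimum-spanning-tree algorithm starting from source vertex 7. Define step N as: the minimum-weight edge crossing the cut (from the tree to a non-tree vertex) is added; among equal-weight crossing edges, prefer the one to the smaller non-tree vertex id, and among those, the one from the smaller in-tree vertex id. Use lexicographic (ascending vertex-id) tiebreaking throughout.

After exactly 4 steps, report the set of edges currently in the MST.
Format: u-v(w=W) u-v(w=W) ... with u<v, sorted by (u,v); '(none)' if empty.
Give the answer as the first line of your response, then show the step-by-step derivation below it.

1-6(w=4) 3-6(w=2) 5-6(w=4) 6-7(w=7)

step 1: add edge 6-7 (w=7); MST = {6-7(w=7)}
step 2: add edge 3-6 (w=2); MST = {3-6(w=2) 6-7(w=7)}
step 3: add edge 1-6 (w=4); MST = {1-6(w=4) 3-6(w=2) 6-7(w=7)}
step 4: add edge 5-6 (w=4); MST = {1-6(w=4) 3-6(w=2) 5-6(w=4) 6-7(w=7)}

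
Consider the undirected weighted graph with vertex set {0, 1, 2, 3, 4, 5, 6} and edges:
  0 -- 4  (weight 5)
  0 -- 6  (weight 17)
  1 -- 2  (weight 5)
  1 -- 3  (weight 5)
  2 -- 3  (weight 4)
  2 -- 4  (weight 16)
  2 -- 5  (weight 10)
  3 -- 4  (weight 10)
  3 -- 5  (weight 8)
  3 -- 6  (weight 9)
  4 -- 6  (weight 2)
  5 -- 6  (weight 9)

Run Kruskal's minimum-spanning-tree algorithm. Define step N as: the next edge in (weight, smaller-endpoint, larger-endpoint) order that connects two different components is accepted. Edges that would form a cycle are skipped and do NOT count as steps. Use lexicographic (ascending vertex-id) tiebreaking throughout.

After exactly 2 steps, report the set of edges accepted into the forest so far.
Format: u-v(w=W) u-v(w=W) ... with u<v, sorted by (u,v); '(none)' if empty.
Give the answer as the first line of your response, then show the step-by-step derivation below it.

2-3(w=4) 4-6(w=2)

step 1: add edge 4-6 (w=2); MST = {4-6(w=2)}
step 2: add edge 2-3 (w=4); MST = {2-3(w=4) 4-6(w=2)}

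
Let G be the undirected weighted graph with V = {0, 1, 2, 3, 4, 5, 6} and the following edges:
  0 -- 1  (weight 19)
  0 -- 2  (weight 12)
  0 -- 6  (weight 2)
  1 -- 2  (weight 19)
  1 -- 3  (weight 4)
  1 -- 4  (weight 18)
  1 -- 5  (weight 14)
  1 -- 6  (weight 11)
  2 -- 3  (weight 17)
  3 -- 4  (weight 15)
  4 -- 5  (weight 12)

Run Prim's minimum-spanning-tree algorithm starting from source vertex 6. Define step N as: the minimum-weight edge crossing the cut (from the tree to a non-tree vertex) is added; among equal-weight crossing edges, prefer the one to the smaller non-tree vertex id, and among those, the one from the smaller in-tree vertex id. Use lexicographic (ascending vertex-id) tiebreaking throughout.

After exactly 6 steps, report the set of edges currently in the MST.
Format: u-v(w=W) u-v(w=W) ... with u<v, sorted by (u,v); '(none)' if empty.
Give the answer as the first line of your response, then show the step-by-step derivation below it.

0-2(w=12) 0-6(w=2) 1-3(w=4) 1-5(w=14) 1-6(w=11) 4-5(w=12)

step 1: add edge 0-6 (w=2); MST = {0-6(w=2)}
step 2: add edge 1-6 (w=11); MST = {0-6(w=2) 1-6(w=11)}
step 3: add edge 1-3 (w=4); MST = {0-6(w=2) 1-3(w=4) 1-6(w=11)}
step 4: add edge 0-2 (w=12); MST = {0-2(w=12) 0-6(w=2) 1-3(w=4) 1-6(w=11)}
step 5: add edge 1-5 (w=14); MST = {0-2(w=12) 0-6(w=2) 1-3(w=4) 1-5(w=14) 1-6(w=11)}
step 6: add edge 4-5 (w=12); MST = {0-2(w=12) 0-6(w=2) 1-3(w=4) 1-5(w=14) 1-6(w=11) 4-5(w=12)}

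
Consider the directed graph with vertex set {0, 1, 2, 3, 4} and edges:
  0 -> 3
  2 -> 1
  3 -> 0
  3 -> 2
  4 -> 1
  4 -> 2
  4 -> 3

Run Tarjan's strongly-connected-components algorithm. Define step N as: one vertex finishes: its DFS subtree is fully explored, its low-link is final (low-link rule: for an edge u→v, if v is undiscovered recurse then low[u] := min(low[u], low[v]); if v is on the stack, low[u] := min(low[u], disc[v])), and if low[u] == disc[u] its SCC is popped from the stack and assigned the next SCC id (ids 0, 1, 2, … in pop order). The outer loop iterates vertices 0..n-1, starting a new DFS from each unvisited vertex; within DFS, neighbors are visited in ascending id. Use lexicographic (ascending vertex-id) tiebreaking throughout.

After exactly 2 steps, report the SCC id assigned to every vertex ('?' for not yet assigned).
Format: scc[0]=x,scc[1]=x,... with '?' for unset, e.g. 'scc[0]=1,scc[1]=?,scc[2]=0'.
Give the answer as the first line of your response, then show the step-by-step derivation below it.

scc[0]=?,scc[1]=0,scc[2]=1,scc[3]=?,scc[4]=?

step 1: low=(low[0]=0,low[1]=3,low[2]=2,low[3]=0,low[4]=?); scc=(scc[0]=?,scc[1]=0,scc[2]=?,scc[3]=?,scc[4]=?)
step 2: low=(low[0]=0,low[1]=3,low[2]=2,low[3]=0,low[4]=?); scc=(scc[0]=?,scc[1]=0,scc[2]=1,scc[3]=?,scc[4]=?)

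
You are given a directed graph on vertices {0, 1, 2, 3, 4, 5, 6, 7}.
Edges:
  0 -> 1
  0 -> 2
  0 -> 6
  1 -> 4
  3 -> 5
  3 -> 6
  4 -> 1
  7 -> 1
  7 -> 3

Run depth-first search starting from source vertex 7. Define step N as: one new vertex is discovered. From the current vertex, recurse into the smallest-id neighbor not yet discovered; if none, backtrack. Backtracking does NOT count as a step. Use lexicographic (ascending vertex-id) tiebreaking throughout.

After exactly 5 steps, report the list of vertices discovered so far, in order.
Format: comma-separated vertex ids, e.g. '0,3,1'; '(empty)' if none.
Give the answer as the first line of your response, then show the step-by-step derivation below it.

7,1,4,3,5

step 1: discover 7; path=7; order=7
step 2: discover 1; path=7>1; order=7,1
step 3: discover 4; path=7>1>4; order=7,1,4
step 4: discover 3; path=7>3; order=7,1,4,3
step 5: discover 5; path=7>3>5; order=7,1,4,3,5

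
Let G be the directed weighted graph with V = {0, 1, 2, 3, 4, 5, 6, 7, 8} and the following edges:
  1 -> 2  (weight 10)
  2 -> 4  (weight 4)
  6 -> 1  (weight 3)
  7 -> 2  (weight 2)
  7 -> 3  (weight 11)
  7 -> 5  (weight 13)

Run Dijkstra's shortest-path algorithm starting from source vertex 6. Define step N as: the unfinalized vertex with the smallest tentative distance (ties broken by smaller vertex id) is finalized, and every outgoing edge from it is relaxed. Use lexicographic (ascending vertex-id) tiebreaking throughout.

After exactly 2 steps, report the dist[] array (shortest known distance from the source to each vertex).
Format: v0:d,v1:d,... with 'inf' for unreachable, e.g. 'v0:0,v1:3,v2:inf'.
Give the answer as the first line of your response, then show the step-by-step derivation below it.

v0:inf,v1:3,v2:13,v3:inf,v4:inf,v5:inf,v6:0,v7:inf,v8:inf

step 1: dist = v0:inf,v1:3,v2:inf,v3:inf,v4:inf,v5:inf,v6:0,v7:inf,v8:inf
step 2: dist = v0:inf,v1:3,v2:13,v3:inf,v4:inf,v5:inf,v6:0,v7:inf,v8:inf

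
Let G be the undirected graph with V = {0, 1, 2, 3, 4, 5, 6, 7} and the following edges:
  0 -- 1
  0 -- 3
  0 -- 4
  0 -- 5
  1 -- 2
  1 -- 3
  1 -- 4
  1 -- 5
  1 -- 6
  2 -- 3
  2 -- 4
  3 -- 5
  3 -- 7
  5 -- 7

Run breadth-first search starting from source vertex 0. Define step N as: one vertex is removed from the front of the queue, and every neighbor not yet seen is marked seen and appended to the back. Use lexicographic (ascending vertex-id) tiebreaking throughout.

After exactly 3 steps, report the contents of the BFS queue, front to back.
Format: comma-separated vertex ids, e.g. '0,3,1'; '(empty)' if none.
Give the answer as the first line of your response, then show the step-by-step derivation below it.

4,5,2,6,7

step 1: dequeue 0; queue=[1,3,4,5]; order=0
step 2: dequeue 1; queue=[3,4,5,2,6]; order=0,1
step 3: dequeue 3; queue=[4,5,2,6,7]; order=0,1,3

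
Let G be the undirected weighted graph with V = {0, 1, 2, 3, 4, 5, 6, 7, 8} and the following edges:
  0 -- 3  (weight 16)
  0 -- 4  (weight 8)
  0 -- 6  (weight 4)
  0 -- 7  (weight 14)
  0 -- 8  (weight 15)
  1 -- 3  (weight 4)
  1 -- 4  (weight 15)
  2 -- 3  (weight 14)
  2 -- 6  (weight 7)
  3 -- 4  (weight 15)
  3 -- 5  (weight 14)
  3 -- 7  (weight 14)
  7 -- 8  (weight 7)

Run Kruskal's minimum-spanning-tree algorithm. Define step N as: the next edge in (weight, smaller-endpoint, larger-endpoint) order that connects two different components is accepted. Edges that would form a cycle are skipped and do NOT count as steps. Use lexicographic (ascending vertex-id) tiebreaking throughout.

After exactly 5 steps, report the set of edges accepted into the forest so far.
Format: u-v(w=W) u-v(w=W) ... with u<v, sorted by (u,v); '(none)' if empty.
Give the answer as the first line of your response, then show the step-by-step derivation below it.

0-4(w=8) 0-6(w=4) 1-3(w=4) 2-6(w=7) 7-8(w=7)

step 1: add edge 0-6 (w=4); MST = {0-6(w=4)}
step 2: add edge 1-3 (w=4); MST = {0-6(w=4) 1-3(w=4)}
step 3: add edge 2-6 (w=7); MST = {0-6(w=4) 1-3(w=4) 2-6(w=7)}
step 4: add edge 7-8 (w=7); MST = {0-6(w=4) 1-3(w=4) 2-6(w=7) 7-8(w=7)}
step 5: add edge 0-4 (w=8); MST = {0-4(w=8) 0-6(w=4) 1-3(w=4) 2-6(w=7) 7-8(w=7)}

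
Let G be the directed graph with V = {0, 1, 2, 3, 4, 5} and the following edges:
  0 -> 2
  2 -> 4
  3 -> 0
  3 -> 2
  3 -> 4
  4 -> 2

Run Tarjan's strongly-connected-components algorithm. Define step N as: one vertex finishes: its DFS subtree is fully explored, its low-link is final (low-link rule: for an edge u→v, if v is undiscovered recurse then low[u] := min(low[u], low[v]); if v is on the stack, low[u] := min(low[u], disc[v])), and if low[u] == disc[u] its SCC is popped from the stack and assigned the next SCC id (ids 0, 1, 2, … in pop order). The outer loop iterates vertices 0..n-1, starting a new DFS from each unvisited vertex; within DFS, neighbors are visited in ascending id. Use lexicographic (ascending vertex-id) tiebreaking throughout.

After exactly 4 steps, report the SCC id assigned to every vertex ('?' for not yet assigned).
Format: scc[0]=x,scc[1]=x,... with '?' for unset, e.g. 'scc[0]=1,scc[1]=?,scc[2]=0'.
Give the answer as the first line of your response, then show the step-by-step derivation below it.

scc[0]=1,scc[1]=2,scc[2]=0,scc[3]=?,scc[4]=0,scc[5]=?

step 1: low=(low[0]=0,low[1]=?,low[2]=1,low[3]=?,low[4]=1,low[5]=?); scc=(scc[0]=?,scc[1]=?,scc[2]=?,scc[3]=?,scc[4]=?,scc[5]=?)
step 2: low=(low[0]=0,low[1]=?,low[2]=1,low[3]=?,low[4]=1,low[5]=?); scc=(scc[0]=?,scc[1]=?,scc[2]=0,scc[3]=?,scc[4]=0,scc[5]=?)
step 3: low=(low[0]=0,low[1]=?,low[2]=1,low[3]=?,low[4]=1,low[5]=?); scc=(scc[0]=1,scc[1]=?,scc[2]=0,scc[3]=?,scc[4]=0,scc[5]=?)
step 4: low=(low[0]=0,low[1]=3,low[2]=1,low[3]=?,low[4]=1,low[5]=?); scc=(scc[0]=1,scc[1]=2,scc[2]=0,scc[3]=?,scc[4]=0,scc[5]=?)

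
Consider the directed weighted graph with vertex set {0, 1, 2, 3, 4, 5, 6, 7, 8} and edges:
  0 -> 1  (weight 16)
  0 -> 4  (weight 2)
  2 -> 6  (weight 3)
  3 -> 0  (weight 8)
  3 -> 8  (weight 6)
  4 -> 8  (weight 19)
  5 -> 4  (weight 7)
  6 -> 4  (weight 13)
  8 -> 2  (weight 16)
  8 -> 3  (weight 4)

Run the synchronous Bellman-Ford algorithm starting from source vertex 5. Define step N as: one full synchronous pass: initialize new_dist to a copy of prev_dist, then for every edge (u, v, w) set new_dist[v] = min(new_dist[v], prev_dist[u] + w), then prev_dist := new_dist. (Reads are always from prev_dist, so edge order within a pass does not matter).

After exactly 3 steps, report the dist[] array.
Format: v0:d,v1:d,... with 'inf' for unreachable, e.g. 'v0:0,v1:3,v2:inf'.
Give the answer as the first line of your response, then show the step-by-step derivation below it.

v0:inf,v1:inf,v2:42,v3:30,v4:7,v5:0,v6:inf,v7:inf,v8:26

step 1: dist = v0:inf,v1:inf,v2:inf,v3:inf,v4:7,v5:0,v6:inf,v7:inf,v8:inf
step 2: dist = v0:inf,v1:inf,v2:inf,v3:inf,v4:7,v5:0,v6:inf,v7:inf,v8:26
step 3: dist = v0:inf,v1:inf,v2:42,v3:30,v4:7,v5:0,v6:inf,v7:inf,v8:26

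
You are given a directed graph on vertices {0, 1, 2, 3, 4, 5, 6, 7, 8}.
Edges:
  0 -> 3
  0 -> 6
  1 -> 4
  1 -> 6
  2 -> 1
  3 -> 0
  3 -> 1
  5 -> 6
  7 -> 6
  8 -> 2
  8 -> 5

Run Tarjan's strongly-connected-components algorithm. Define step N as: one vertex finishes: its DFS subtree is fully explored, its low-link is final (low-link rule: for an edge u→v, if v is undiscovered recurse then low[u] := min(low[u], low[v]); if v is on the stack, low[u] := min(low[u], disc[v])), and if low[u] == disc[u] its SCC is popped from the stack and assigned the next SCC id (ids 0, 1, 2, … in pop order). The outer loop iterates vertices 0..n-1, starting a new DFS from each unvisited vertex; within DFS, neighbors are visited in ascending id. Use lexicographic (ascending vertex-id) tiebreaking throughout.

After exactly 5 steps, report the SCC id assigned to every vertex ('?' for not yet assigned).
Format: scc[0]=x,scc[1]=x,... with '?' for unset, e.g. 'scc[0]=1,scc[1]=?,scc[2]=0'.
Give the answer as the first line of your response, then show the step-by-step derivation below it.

scc[0]=3,scc[1]=2,scc[2]=?,scc[3]=3,scc[4]=0,scc[5]=?,scc[6]=1,scc[7]=?,scc[8]=?

step 1: low=(low[0]=0,low[1]=2,low[2]=?,low[3]=0,low[4]=3,low[5]=?,low[6]=?,low[7]=?,low[8]=?); scc=(scc[0]=?,scc[1]=?,scc[2]=?,scc[3]=?,scc[4]=0,scc[5]=?,scc[6]=?,scc[7]=?,scc[8]=?)
step 2: low=(low[0]=0,low[1]=2,low[2]=?,low[3]=0,low[4]=3,low[5]=?,low[6]=4,low[7]=?,low[8]=?); scc=(scc[0]=?,scc[1]=?,scc[2]=?,scc[3]=?,scc[4]=0,scc[5]=?,scc[6]=1,scc[7]=?,scc[8]=?)
step 3: low=(low[0]=0,low[1]=2,low[2]=?,low[3]=0,low[4]=3,low[5]=?,low[6]=4,low[7]=?,low[8]=?); scc=(scc[0]=?,scc[1]=2,scc[2]=?,scc[3]=?,scc[4]=0,scc[5]=?,scc[6]=1,scc[7]=?,scc[8]=?)
step 4: low=(low[0]=0,low[1]=2,low[2]=?,low[3]=0,low[4]=3,low[5]=?,low[6]=4,low[7]=?,low[8]=?); scc=(scc[0]=?,scc[1]=2,scc[2]=?,scc[3]=?,scc[4]=0,scc[5]=?,scc[6]=1,scc[7]=?,scc[8]=?)
step 5: low=(low[0]=0,low[1]=2,low[2]=?,low[3]=0,low[4]=3,low[5]=?,low[6]=4,low[7]=?,low[8]=?); scc=(scc[0]=3,scc[1]=2,scc[2]=?,scc[3]=3,scc[4]=0,scc[5]=?,scc[6]=1,scc[7]=?,scc[8]=?)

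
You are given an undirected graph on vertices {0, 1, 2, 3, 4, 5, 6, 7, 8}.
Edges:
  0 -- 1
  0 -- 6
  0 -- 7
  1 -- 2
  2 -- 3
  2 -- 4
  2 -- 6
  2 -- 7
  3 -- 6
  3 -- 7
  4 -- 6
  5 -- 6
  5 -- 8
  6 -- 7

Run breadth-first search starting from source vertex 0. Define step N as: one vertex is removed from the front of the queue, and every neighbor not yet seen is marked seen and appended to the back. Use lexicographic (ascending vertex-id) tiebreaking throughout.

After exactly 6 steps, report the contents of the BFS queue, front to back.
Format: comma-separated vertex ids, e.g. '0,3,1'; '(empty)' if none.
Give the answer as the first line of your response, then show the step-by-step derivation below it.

4,5

step 1: dequeue 0; queue=[1,6,7]; order=0
step 2: dequeue 1; queue=[6,7,2]; order=0,1
step 3: dequeue 6; queue=[7,2,3,4,5]; order=0,1,6
step 4: dequeue 7; queue=[2,3,4,5]; order=0,1,6,7
step 5: dequeue 2; queue=[3,4,5]; order=0,1,6,7,2
step 6: dequeue 3; queue=[4,5]; order=0,1,6,7,2,3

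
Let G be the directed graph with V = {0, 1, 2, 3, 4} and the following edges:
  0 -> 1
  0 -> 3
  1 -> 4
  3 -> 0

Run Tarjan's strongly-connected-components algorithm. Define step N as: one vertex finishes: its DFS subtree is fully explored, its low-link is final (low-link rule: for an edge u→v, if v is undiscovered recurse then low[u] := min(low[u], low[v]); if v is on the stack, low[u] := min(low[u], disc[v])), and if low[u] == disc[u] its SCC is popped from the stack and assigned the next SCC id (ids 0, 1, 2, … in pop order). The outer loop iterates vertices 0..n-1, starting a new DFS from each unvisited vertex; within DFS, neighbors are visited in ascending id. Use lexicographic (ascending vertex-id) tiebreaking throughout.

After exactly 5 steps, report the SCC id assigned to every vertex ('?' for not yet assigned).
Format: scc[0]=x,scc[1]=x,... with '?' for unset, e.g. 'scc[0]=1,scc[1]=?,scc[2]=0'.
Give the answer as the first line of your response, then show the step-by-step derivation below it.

scc[0]=2,scc[1]=1,scc[2]=3,scc[3]=2,scc[4]=0

step 1: low=(low[0]=0,low[1]=1,low[2]=?,low[3]=?,low[4]=2); scc=(scc[0]=?,scc[1]=?,scc[2]=?,scc[3]=?,scc[4]=0)
step 2: low=(low[0]=0,low[1]=1,low[2]=?,low[3]=?,low[4]=2); scc=(scc[0]=?,scc[1]=1,scc[2]=?,scc[3]=?,scc[4]=0)
step 3: low=(low[0]=0,low[1]=1,low[2]=?,low[3]=0,low[4]=2); scc=(scc[0]=?,scc[1]=1,scc[2]=?,scc[3]=?,scc[4]=0)
step 4: low=(low[0]=0,low[1]=1,low[2]=?,low[3]=0,low[4]=2); scc=(scc[0]=2,scc[1]=1,scc[2]=?,scc[3]=2,scc[4]=0)
step 5: low=(low[0]=0,low[1]=1,low[2]=4,low[3]=0,low[4]=2); scc=(scc[0]=2,scc[1]=1,scc[2]=3,scc[3]=2,scc[4]=0)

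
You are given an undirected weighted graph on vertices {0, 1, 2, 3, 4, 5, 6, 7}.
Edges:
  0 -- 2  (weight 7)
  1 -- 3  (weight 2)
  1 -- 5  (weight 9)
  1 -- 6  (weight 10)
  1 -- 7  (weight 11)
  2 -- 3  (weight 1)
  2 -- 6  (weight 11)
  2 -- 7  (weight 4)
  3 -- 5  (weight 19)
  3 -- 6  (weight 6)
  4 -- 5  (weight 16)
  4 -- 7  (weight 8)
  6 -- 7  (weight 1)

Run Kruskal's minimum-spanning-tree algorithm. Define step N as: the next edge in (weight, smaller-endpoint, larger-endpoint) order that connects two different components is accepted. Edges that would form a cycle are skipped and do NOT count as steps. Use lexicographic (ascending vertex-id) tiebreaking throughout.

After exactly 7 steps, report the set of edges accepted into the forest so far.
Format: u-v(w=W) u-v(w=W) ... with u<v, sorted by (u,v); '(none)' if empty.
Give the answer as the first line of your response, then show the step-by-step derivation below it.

0-2(w=7) 1-3(w=2) 1-5(w=9) 2-3(w=1) 2-7(w=4) 4-7(w=8) 6-7(w=1)

step 1: add edge 2-3 (w=1); MST = {2-3(w=1)}
step 2: add edge 6-7 (w=1); MST = {2-3(w=1) 6-7(w=1)}
step 3: add edge 1-3 (w=2); MST = {1-3(w=2) 2-3(w=1) 6-7(w=1)}
step 4: add edge 2-7 (w=4); MST = {1-3(w=2) 2-3(w=1) 2-7(w=4) 6-7(w=1)}
step 5: add edge 0-2 (w=7); MST = {0-2(w=7) 1-3(w=2) 2-3(w=1) 2-7(w=4) 6-7(w=1)}
step 6: add edge 4-7 (w=8); MST = {0-2(w=7) 1-3(w=2) 2-3(w=1) 2-7(w=4) 4-7(w=8) 6-7(w=1)}
step 7: add edge 1-5 (w=9); MST = {0-2(w=7) 1-3(w=2) 1-5(w=9) 2-3(w=1) 2-7(w=4) 4-7(w=8) 6-7(w=1)}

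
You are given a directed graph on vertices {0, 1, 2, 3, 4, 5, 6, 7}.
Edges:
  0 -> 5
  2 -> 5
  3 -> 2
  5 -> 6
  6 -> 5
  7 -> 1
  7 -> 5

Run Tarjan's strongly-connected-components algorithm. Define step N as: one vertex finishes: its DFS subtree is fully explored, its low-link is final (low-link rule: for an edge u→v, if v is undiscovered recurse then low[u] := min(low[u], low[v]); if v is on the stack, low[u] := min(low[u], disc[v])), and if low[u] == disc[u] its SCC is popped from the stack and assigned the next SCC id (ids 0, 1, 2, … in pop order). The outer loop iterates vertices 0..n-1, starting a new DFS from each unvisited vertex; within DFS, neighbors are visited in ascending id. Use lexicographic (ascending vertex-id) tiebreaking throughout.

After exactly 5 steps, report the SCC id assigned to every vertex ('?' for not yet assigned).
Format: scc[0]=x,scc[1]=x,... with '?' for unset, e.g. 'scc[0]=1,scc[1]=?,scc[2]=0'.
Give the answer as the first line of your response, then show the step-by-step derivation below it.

scc[0]=1,scc[1]=2,scc[2]=3,scc[3]=?,scc[4]=?,scc[5]=0,scc[6]=0,scc[7]=?

step 1: low=(low[0]=0,low[1]=?,low[2]=?,low[3]=?,low[4]=?,low[5]=1,low[6]=1,low[7]=?); scc=(scc[0]=?,scc[1]=?,scc[2]=?,scc[3]=?,scc[4]=?,scc[5]=?,scc[6]=?,scc[7]=?)
step 2: low=(low[0]=0,low[1]=?,low[2]=?,low[3]=?,low[4]=?,low[5]=1,low[6]=1,low[7]=?); scc=(scc[0]=?,scc[1]=?,scc[2]=?,scc[3]=?,scc[4]=?,scc[5]=0,scc[6]=0,scc[7]=?)
step 3: low=(low[0]=0,low[1]=?,low[2]=?,low[3]=?,low[4]=?,low[5]=1,low[6]=1,low[7]=?); scc=(scc[0]=1,scc[1]=?,scc[2]=?,scc[3]=?,scc[4]=?,scc[5]=0,scc[6]=0,scc[7]=?)
step 4: low=(low[0]=0,low[1]=3,low[2]=?,low[3]=?,low[4]=?,low[5]=1,low[6]=1,low[7]=?); scc=(scc[0]=1,scc[1]=2,scc[2]=?,scc[3]=?,scc[4]=?,scc[5]=0,scc[6]=0,scc[7]=?)
step 5: low=(low[0]=0,low[1]=3,low[2]=4,low[3]=?,low[4]=?,low[5]=1,low[6]=1,low[7]=?); scc=(scc[0]=1,scc[1]=2,scc[2]=3,scc[3]=?,scc[4]=?,scc[5]=0,scc[6]=0,scc[7]=?)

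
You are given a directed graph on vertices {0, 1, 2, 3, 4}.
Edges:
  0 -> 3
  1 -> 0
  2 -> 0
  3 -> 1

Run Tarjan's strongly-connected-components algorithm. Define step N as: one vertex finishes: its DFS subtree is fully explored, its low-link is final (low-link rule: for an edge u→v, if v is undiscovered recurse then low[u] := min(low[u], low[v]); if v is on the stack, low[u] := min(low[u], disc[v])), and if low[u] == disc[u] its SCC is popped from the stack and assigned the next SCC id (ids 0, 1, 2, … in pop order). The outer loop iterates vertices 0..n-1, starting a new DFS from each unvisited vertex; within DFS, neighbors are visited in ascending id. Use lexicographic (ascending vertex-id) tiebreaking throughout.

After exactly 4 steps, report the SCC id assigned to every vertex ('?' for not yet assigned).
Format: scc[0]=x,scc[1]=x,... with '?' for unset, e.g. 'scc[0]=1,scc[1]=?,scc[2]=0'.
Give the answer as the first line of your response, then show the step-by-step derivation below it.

scc[0]=0,scc[1]=0,scc[2]=1,scc[3]=0,scc[4]=?

step 1: low=(low[0]=0,low[1]=0,low[2]=?,low[3]=1,low[4]=?); scc=(scc[0]=?,scc[1]=?,scc[2]=?,scc[3]=?,scc[4]=?)
step 2: low=(low[0]=0,low[1]=0,low[2]=?,low[3]=0,low[4]=?); scc=(scc[0]=?,scc[1]=?,scc[2]=?,scc[3]=?,scc[4]=?)
step 3: low=(low[0]=0,low[1]=0,low[2]=?,low[3]=0,low[4]=?); scc=(scc[0]=0,scc[1]=0,scc[2]=?,scc[3]=0,scc[4]=?)
step 4: low=(low[0]=0,low[1]=0,low[2]=3,low[3]=0,low[4]=?); scc=(scc[0]=0,scc[1]=0,scc[2]=1,scc[3]=0,scc[4]=?)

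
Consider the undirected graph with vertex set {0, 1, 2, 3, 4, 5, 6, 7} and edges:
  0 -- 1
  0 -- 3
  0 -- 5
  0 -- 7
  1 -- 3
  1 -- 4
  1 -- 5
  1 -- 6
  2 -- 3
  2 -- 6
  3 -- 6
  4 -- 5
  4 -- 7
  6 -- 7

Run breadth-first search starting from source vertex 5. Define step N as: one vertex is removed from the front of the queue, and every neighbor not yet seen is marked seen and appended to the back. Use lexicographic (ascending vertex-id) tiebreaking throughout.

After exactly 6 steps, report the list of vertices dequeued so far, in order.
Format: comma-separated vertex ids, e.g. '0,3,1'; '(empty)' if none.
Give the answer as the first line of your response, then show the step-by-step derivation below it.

5,0,1,4,3,7

step 1: dequeue 5; queue=[0,1,4]; order=5
step 2: dequeue 0; queue=[1,4,3,7]; order=5,0
step 3: dequeue 1; queue=[4,3,7,6]; order=5,0,1
step 4: dequeue 4; queue=[3,7,6]; order=5,0,1,4
step 5: dequeue 3; queue=[7,6,2]; order=5,0,1,4,3
step 6: dequeue 7; queue=[6,2]; order=5,0,1,4,3,7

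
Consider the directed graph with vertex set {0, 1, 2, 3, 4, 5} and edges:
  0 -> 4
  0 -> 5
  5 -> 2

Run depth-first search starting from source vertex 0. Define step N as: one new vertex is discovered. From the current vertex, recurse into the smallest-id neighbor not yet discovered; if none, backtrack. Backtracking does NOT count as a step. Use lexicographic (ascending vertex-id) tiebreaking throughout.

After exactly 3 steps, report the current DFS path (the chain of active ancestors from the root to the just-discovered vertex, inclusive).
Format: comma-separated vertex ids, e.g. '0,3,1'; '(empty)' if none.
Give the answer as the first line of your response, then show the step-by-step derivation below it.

0,5

step 1: discover 0; path=0; order=0
step 2: discover 4; path=0>4; order=0,4
step 3: discover 5; path=0>5; order=0,4,5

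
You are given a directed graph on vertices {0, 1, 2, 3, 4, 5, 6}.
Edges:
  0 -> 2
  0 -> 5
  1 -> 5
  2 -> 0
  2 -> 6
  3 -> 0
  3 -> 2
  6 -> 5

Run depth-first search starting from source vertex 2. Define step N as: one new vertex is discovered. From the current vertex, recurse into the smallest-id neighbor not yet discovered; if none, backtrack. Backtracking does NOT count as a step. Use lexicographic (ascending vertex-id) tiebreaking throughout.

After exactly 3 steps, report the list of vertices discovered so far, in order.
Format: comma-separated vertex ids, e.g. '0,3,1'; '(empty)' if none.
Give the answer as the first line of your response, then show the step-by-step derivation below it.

2,0,5

step 1: discover 2; path=2; order=2
step 2: discover 0; path=2>0; order=2,0
step 3: discover 5; path=2>0>5; order=2,0,5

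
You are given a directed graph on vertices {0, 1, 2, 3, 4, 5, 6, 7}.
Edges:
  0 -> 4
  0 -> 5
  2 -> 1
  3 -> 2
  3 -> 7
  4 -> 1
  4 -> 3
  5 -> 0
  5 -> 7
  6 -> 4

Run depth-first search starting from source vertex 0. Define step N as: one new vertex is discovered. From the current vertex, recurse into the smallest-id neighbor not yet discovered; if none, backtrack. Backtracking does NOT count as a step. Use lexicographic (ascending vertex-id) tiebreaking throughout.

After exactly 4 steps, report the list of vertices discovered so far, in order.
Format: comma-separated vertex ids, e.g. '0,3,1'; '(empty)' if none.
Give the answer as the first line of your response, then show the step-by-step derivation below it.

0,4,1,3

step 1: discover 0; path=0; order=0
step 2: discover 4; path=0>4; order=0,4
step 3: discover 1; path=0>4>1; order=0,4,1
step 4: discover 3; path=0>4>3; order=0,4,1,3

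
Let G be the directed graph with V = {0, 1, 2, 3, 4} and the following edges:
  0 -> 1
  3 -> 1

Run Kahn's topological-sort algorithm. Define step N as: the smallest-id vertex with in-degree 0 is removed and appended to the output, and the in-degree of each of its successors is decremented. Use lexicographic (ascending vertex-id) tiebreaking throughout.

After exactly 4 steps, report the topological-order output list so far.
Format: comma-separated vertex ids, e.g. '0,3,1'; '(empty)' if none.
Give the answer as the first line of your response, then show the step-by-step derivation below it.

0,2,3,1

step 1: output 0; order=[0]; indeg=(0,1,0,0,0)
step 2: output 2; order=[0,2]; indeg=(0,1,0,0,0)
step 3: output 3; order=[0,2,3]; indeg=(0,0,0,0,0)
step 4: output 1; order=[0,2,3,1]; indeg=(0,0,0,0,0)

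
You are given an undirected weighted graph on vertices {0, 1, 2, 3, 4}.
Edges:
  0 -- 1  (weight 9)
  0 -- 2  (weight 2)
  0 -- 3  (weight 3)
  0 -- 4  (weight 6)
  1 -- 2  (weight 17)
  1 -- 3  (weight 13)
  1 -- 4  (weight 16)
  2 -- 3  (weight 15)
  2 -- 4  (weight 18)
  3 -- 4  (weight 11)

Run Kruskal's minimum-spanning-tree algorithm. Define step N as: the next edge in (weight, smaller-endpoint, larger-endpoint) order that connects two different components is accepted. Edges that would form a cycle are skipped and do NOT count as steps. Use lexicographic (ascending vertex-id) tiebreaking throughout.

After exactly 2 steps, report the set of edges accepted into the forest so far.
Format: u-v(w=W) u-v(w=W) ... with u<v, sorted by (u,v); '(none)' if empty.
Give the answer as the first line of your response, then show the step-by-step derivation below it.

0-2(w=2) 0-3(w=3)

step 1: add edge 0-2 (w=2); MST = {0-2(w=2)}
step 2: add edge 0-3 (w=3); MST = {0-2(w=2) 0-3(w=3)}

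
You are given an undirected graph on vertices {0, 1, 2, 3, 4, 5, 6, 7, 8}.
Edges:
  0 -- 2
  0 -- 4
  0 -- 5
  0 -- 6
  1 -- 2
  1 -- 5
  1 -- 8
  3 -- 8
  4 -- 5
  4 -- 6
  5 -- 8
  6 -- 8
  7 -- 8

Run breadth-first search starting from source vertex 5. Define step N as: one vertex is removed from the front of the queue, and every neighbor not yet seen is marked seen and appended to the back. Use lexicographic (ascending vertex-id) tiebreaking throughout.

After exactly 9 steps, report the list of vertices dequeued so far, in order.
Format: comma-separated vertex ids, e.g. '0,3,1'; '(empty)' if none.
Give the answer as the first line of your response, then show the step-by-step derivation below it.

5,0,1,4,8,2,6,3,7

step 1: dequeue 5; queue=[0,1,4,8]; order=5
step 2: dequeue 0; queue=[1,4,8,2,6]; order=5,0
step 3: dequeue 1; queue=[4,8,2,6]; order=5,0,1
step 4: dequeue 4; queue=[8,2,6]; order=5,0,1,4
step 5: dequeue 8; queue=[2,6,3,7]; order=5,0,1,4,8
step 6: dequeue 2; queue=[6,3,7]; order=5,0,1,4,8,2
step 7: dequeue 6; queue=[3,7]; order=5,0,1,4,8,2,6
step 8: dequeue 3; queue=[7]; order=5,0,1,4,8,2,6,3
step 9: dequeue 7; queue=[(empty)]; order=5,0,1,4,8,2,6,3,7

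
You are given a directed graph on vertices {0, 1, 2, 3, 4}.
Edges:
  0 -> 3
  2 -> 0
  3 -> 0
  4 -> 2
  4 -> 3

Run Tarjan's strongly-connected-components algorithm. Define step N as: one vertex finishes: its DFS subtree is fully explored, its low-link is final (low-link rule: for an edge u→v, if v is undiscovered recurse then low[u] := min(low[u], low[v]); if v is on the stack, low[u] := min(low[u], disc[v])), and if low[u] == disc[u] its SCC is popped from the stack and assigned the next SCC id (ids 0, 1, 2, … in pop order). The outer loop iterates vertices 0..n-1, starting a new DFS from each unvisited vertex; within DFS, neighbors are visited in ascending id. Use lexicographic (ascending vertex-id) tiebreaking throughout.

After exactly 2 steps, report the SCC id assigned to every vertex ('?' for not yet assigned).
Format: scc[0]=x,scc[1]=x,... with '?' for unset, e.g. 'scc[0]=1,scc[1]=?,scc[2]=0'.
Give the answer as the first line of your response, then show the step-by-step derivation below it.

scc[0]=0,scc[1]=?,scc[2]=?,scc[3]=0,scc[4]=?

step 1: low=(low[0]=0,low[1]=?,low[2]=?,low[3]=0,low[4]=?); scc=(scc[0]=?,scc[1]=?,scc[2]=?,scc[3]=?,scc[4]=?)
step 2: low=(low[0]=0,low[1]=?,low[2]=?,low[3]=0,low[4]=?); scc=(scc[0]=0,scc[1]=?,scc[2]=?,scc[3]=0,scc[4]=?)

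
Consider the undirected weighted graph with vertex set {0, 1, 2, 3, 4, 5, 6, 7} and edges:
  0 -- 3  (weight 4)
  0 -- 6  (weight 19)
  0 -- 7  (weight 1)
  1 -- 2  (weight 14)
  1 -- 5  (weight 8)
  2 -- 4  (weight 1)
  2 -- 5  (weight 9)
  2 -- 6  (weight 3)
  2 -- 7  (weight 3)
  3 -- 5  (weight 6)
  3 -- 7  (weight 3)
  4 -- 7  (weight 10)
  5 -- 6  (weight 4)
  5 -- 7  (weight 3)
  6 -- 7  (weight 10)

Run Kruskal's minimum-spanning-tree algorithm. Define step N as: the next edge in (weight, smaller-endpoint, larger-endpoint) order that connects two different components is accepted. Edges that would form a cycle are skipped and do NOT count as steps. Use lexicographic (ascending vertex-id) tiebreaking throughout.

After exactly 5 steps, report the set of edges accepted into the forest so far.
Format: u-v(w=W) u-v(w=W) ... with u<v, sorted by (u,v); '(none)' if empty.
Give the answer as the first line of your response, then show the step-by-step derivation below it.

0-7(w=1) 2-4(w=1) 2-6(w=3) 2-7(w=3) 3-7(w=3)

step 1: add edge 0-7 (w=1); MST = {0-7(w=1)}
step 2: add edge 2-4 (w=1); MST = {0-7(w=1) 2-4(w=1)}
step 3: add edge 2-6 (w=3); MST = {0-7(w=1) 2-4(w=1) 2-6(w=3)}
step 4: add edge 2-7 (w=3); MST = {0-7(w=1) 2-4(w=1) 2-6(w=3) 2-7(w=3)}
step 5: add edge 3-7 (w=3); MST = {0-7(w=1) 2-4(w=1) 2-6(w=3) 2-7(w=3) 3-7(w=3)}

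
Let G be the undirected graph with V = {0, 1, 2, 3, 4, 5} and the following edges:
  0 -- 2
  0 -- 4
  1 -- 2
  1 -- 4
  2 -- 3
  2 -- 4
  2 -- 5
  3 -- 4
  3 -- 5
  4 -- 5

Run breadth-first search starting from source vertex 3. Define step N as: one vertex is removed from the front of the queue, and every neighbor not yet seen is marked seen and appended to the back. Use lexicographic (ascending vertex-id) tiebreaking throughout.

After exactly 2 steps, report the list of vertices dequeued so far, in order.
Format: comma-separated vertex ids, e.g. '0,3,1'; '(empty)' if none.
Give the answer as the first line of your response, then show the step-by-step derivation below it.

3,2

step 1: dequeue 3; queue=[2,4,5]; order=3
step 2: dequeue 2; queue=[4,5,0,1]; order=3,2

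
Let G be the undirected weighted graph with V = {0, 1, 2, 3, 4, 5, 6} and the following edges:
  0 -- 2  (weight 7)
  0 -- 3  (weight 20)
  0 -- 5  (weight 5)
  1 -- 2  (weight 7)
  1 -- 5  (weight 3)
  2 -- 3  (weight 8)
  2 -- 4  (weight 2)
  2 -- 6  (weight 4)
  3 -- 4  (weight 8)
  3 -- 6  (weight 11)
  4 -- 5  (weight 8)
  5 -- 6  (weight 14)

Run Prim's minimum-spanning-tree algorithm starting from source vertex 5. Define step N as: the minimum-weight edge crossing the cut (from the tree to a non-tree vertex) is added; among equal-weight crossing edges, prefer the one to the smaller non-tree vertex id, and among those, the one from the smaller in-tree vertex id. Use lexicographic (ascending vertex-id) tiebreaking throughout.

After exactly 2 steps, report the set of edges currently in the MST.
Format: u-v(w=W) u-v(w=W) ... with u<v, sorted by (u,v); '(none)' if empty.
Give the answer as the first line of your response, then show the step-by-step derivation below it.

0-5(w=5) 1-5(w=3)

step 1: add edge 1-5 (w=3); MST = {1-5(w=3)}
step 2: add edge 0-5 (w=5); MST = {0-5(w=5) 1-5(w=3)}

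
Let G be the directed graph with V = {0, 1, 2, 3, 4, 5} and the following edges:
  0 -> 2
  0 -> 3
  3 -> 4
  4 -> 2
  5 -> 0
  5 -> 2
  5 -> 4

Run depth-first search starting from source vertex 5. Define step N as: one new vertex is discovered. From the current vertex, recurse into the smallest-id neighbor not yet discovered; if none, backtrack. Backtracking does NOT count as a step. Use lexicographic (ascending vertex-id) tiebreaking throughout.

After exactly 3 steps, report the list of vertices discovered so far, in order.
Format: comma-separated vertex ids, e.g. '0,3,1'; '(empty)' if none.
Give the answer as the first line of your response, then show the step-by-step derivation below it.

5,0,2

step 1: discover 5; path=5; order=5
step 2: discover 0; path=5>0; order=5,0
step 3: discover 2; path=5>0>2; order=5,0,2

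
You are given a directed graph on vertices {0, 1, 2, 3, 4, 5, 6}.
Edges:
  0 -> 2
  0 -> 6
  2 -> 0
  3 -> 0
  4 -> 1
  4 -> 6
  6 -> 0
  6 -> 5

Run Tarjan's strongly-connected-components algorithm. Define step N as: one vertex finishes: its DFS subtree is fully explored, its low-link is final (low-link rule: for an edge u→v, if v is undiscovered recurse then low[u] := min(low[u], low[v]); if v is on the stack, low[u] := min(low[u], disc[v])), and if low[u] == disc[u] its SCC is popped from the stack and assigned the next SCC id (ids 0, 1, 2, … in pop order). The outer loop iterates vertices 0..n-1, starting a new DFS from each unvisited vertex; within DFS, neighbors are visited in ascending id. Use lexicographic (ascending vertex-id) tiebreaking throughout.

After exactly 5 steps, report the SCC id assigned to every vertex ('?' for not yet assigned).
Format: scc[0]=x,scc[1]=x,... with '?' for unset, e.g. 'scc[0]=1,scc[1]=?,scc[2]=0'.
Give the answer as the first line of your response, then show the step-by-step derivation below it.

scc[0]=1,scc[1]=2,scc[2]=1,scc[3]=?,scc[4]=?,scc[5]=0,scc[6]=1

step 1: low=(low[0]=0,low[1]=?,low[2]=0,low[3]=?,low[4]=?,low[5]=?,low[6]=?); scc=(scc[0]=?,scc[1]=?,scc[2]=?,scc[3]=?,scc[4]=?,scc[5]=?,scc[6]=?)
step 2: low=(low[0]=0,low[1]=?,low[2]=0,low[3]=?,low[4]=?,low[5]=3,low[6]=0); scc=(scc[0]=?,scc[1]=?,scc[2]=?,scc[3]=?,scc[4]=?,scc[5]=0,scc[6]=?)
step 3: low=(low[0]=0,low[1]=?,low[2]=0,low[3]=?,low[4]=?,low[5]=3,low[6]=0); scc=(scc[0]=?,scc[1]=?,scc[2]=?,scc[3]=?,scc[4]=?,scc[5]=0,scc[6]=?)
step 4: low=(low[0]=0,low[1]=?,low[2]=0,low[3]=?,low[4]=?,low[5]=3,low[6]=0); scc=(scc[0]=1,scc[1]=?,scc[2]=1,scc[3]=?,scc[4]=?,scc[5]=0,scc[6]=1)
step 5: low=(low[0]=0,low[1]=4,low[2]=0,low[3]=?,low[4]=?,low[5]=3,low[6]=0); scc=(scc[0]=1,scc[1]=2,scc[2]=1,scc[3]=?,scc[4]=?,scc[5]=0,scc[6]=1)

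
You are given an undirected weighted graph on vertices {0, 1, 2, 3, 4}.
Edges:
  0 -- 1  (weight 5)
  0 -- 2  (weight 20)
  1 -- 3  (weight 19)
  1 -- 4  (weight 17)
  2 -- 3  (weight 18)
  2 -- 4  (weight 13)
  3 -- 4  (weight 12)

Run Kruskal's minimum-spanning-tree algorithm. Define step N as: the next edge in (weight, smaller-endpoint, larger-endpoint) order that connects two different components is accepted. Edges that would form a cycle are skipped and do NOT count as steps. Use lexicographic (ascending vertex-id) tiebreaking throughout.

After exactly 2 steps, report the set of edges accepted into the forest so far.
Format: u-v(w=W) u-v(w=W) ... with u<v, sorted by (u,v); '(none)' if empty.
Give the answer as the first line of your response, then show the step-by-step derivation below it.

0-1(w=5) 3-4(w=12)

step 1: add edge 0-1 (w=5); MST = {0-1(w=5)}
step 2: add edge 3-4 (w=12); MST = {0-1(w=5) 3-4(w=12)}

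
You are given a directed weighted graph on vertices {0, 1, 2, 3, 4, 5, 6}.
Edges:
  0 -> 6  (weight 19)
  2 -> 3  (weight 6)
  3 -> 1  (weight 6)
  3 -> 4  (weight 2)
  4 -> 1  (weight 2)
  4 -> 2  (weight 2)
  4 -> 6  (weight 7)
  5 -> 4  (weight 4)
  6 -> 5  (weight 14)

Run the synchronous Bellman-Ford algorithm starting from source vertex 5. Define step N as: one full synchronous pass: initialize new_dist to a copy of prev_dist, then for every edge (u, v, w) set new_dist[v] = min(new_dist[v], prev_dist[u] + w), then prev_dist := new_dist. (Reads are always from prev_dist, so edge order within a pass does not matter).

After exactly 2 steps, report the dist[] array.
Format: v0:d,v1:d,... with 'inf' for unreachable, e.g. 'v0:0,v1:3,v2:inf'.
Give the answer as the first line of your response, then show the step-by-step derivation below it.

v0:inf,v1:6,v2:6,v3:inf,v4:4,v5:0,v6:11

step 1: dist = v0:inf,v1:inf,v2:inf,v3:inf,v4:4,v5:0,v6:inf
step 2: dist = v0:inf,v1:6,v2:6,v3:inf,v4:4,v5:0,v6:11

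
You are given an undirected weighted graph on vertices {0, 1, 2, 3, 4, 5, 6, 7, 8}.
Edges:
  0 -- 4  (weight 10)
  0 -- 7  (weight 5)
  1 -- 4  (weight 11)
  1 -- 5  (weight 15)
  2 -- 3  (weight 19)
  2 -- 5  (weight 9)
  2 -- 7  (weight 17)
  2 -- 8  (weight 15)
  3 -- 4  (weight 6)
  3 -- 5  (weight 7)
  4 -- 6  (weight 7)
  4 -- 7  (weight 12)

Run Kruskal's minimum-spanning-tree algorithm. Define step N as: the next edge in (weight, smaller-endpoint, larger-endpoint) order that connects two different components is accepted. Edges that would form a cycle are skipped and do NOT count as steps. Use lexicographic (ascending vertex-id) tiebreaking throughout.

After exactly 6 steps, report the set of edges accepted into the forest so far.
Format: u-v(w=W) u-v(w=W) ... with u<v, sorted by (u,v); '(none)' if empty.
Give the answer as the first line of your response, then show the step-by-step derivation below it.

0-4(w=10) 0-7(w=5) 2-5(w=9) 3-4(w=6) 3-5(w=7) 4-6(w=7)

step 1: add edge 0-7 (w=5); MST = {0-7(w=5)}
step 2: add edge 3-4 (w=6); MST = {0-7(w=5) 3-4(w=6)}
step 3: add edge 3-5 (w=7); MST = {0-7(w=5) 3-4(w=6) 3-5(w=7)}
step 4: add edge 4-6 (w=7); MST = {0-7(w=5) 3-4(w=6) 3-5(w=7) 4-6(w=7)}
step 5: add edge 2-5 (w=9); MST = {0-7(w=5) 2-5(w=9) 3-4(w=6) 3-5(w=7) 4-6(w=7)}
step 6: add edge 0-4 (w=10); MST = {0-4(w=10) 0-7(w=5) 2-5(w=9) 3-4(w=6) 3-5(w=7) 4-6(w=7)}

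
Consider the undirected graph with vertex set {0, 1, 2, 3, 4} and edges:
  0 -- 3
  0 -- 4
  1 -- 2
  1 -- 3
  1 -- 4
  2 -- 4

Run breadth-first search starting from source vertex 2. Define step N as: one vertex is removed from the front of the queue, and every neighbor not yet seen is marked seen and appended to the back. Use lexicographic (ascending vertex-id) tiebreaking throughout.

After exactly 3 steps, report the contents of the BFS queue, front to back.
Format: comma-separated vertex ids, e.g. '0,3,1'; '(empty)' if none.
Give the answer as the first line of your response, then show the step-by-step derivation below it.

3,0

step 1: dequeue 2; queue=[1,4]; order=2
step 2: dequeue 1; queue=[4,3]; order=2,1
step 3: dequeue 4; queue=[3,0]; order=2,1,4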